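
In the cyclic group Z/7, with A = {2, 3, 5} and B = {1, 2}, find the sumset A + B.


Work in Z/7Z: reduce every sum a + b modulo 7.
Enumerate all 6 pairs:
a = 2: 2+1=3, 2+2=4
a = 3: 3+1=4, 3+2=5
a = 5: 5+1=6, 5+2=0
Distinct residues collected: {0, 3, 4, 5, 6}
|A + B| = 5 (out of 7 total residues).

A + B = {0, 3, 4, 5, 6}


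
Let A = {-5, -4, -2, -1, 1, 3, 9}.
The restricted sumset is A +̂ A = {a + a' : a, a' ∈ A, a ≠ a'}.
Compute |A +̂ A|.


Restricted sumset: A +̂ A = {a + a' : a ∈ A, a' ∈ A, a ≠ a'}.
Equivalently, take A + A and drop any sum 2a that is achievable ONLY as a + a for a ∈ A (i.e. sums representable only with equal summands).
Enumerate pairs (a, a') with a < a' (symmetric, so each unordered pair gives one sum; this covers all a ≠ a'):
  -5 + -4 = -9
  -5 + -2 = -7
  -5 + -1 = -6
  -5 + 1 = -4
  -5 + 3 = -2
  -5 + 9 = 4
  -4 + -2 = -6
  -4 + -1 = -5
  -4 + 1 = -3
  -4 + 3 = -1
  -4 + 9 = 5
  -2 + -1 = -3
  -2 + 1 = -1
  -2 + 3 = 1
  -2 + 9 = 7
  -1 + 1 = 0
  -1 + 3 = 2
  -1 + 9 = 8
  1 + 3 = 4
  1 + 9 = 10
  3 + 9 = 12
Collected distinct sums: {-9, -7, -6, -5, -4, -3, -2, -1, 0, 1, 2, 4, 5, 7, 8, 10, 12}
|A +̂ A| = 17
(Reference bound: |A +̂ A| ≥ 2|A| - 3 for |A| ≥ 2, with |A| = 7 giving ≥ 11.)

|A +̂ A| = 17


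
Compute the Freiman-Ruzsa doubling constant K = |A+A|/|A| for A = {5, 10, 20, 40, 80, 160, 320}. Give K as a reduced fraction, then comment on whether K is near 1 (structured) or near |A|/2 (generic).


|A| = 7.
Compute A + A by enumerating all 49 pairs.
A + A = {10, 15, 20, 25, 30, 40, 45, 50, 60, 80, 85, 90, 100, 120, 160, 165, 170, 180, 200, 240, 320, 325, 330, 340, 360, 400, 480, 640}, so |A + A| = 28.
K = |A + A| / |A| = 28/7 = 4/1 ≈ 4.0000.
Reference: AP of size 7 gives K = 13/7 ≈ 1.8571; a fully generic set of size 7 gives K ≈ 4.0000.

|A| = 7, |A + A| = 28, K = 28/7 = 4/1.


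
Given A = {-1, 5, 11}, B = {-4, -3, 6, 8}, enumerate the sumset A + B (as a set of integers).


A + B = {a + b : a ∈ A, b ∈ B}.
Enumerate all |A|·|B| = 3·4 = 12 pairs (a, b) and collect distinct sums.
a = -1: -1+-4=-5, -1+-3=-4, -1+6=5, -1+8=7
a = 5: 5+-4=1, 5+-3=2, 5+6=11, 5+8=13
a = 11: 11+-4=7, 11+-3=8, 11+6=17, 11+8=19
Collecting distinct sums: A + B = {-5, -4, 1, 2, 5, 7, 8, 11, 13, 17, 19}
|A + B| = 11

A + B = {-5, -4, 1, 2, 5, 7, 8, 11, 13, 17, 19}


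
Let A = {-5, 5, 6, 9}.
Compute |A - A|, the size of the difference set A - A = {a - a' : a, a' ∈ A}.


A - A = {a - a' : a, a' ∈ A}; |A| = 4.
Bounds: 2|A|-1 ≤ |A - A| ≤ |A|² - |A| + 1, i.e. 7 ≤ |A - A| ≤ 13.
Note: 0 ∈ A - A always (from a - a). The set is symmetric: if d ∈ A - A then -d ∈ A - A.
Enumerate nonzero differences d = a - a' with a > a' (then include -d):
Positive differences: {1, 3, 4, 10, 11, 14}
Full difference set: {0} ∪ (positive diffs) ∪ (negative diffs).
|A - A| = 1 + 2·6 = 13 (matches direct enumeration: 13).

|A - A| = 13


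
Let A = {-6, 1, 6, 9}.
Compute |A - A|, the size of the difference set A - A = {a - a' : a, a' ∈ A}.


A - A = {a - a' : a, a' ∈ A}; |A| = 4.
Bounds: 2|A|-1 ≤ |A - A| ≤ |A|² - |A| + 1, i.e. 7 ≤ |A - A| ≤ 13.
Note: 0 ∈ A - A always (from a - a). The set is symmetric: if d ∈ A - A then -d ∈ A - A.
Enumerate nonzero differences d = a - a' with a > a' (then include -d):
Positive differences: {3, 5, 7, 8, 12, 15}
Full difference set: {0} ∪ (positive diffs) ∪ (negative diffs).
|A - A| = 1 + 2·6 = 13 (matches direct enumeration: 13).

|A - A| = 13


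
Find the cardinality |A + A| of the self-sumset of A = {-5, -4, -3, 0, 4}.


A + A = {a + a' : a, a' ∈ A}; |A| = 5.
General bounds: 2|A| - 1 ≤ |A + A| ≤ |A|(|A|+1)/2, i.e. 9 ≤ |A + A| ≤ 15.
Lower bound 2|A|-1 is attained iff A is an arithmetic progression.
Enumerate sums a + a' for a ≤ a' (symmetric, so this suffices):
a = -5: -5+-5=-10, -5+-4=-9, -5+-3=-8, -5+0=-5, -5+4=-1
a = -4: -4+-4=-8, -4+-3=-7, -4+0=-4, -4+4=0
a = -3: -3+-3=-6, -3+0=-3, -3+4=1
a = 0: 0+0=0, 0+4=4
a = 4: 4+4=8
Distinct sums: {-10, -9, -8, -7, -6, -5, -4, -3, -1, 0, 1, 4, 8}
|A + A| = 13

|A + A| = 13


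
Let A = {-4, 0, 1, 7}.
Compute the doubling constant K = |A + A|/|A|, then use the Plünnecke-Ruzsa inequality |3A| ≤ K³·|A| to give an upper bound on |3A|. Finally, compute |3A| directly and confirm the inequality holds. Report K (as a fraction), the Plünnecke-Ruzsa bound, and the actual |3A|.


|A| = 4.
Step 1: Compute A + A by enumerating all 16 pairs.
A + A = {-8, -4, -3, 0, 1, 2, 3, 7, 8, 14}, so |A + A| = 10.
Step 2: Doubling constant K = |A + A|/|A| = 10/4 = 10/4 ≈ 2.5000.
Step 3: Plünnecke-Ruzsa gives |3A| ≤ K³·|A| = (2.5000)³ · 4 ≈ 62.5000.
Step 4: Compute 3A = A + A + A directly by enumerating all triples (a,b,c) ∈ A³; |3A| = 19.
Step 5: Check 19 ≤ 62.5000? Yes ✓.

K = 10/4, Plünnecke-Ruzsa bound K³|A| ≈ 62.5000, |3A| = 19, inequality holds.


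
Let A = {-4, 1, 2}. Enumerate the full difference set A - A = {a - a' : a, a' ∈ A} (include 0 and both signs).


A - A = {a - a' : a, a' ∈ A}.
Compute a - a' for each ordered pair (a, a'):
a = -4: -4--4=0, -4-1=-5, -4-2=-6
a = 1: 1--4=5, 1-1=0, 1-2=-1
a = 2: 2--4=6, 2-1=1, 2-2=0
Collecting distinct values (and noting 0 appears from a-a):
A - A = {-6, -5, -1, 0, 1, 5, 6}
|A - A| = 7

A - A = {-6, -5, -1, 0, 1, 5, 6}


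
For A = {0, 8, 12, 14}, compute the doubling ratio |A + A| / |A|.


|A| = 4.
Compute A + A by enumerating all 16 pairs.
A + A = {0, 8, 12, 14, 16, 20, 22, 24, 26, 28}, so |A + A| = 10.
K = |A + A| / |A| = 10/4 = 5/2 ≈ 2.5000.
Reference: AP of size 4 gives K = 7/4 ≈ 1.7500; a fully generic set of size 4 gives K ≈ 2.5000.

|A| = 4, |A + A| = 10, K = 10/4 = 5/2.


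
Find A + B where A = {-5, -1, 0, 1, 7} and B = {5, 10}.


A + B = {a + b : a ∈ A, b ∈ B}.
Enumerate all |A|·|B| = 5·2 = 10 pairs (a, b) and collect distinct sums.
a = -5: -5+5=0, -5+10=5
a = -1: -1+5=4, -1+10=9
a = 0: 0+5=5, 0+10=10
a = 1: 1+5=6, 1+10=11
a = 7: 7+5=12, 7+10=17
Collecting distinct sums: A + B = {0, 4, 5, 6, 9, 10, 11, 12, 17}
|A + B| = 9

A + B = {0, 4, 5, 6, 9, 10, 11, 12, 17}


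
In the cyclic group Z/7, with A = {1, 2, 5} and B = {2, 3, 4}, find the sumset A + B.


Work in Z/7Z: reduce every sum a + b modulo 7.
Enumerate all 9 pairs:
a = 1: 1+2=3, 1+3=4, 1+4=5
a = 2: 2+2=4, 2+3=5, 2+4=6
a = 5: 5+2=0, 5+3=1, 5+4=2
Distinct residues collected: {0, 1, 2, 3, 4, 5, 6}
|A + B| = 7 (out of 7 total residues).

A + B = {0, 1, 2, 3, 4, 5, 6}


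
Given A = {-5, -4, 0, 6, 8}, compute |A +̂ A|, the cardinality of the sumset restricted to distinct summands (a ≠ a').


Restricted sumset: A +̂ A = {a + a' : a ∈ A, a' ∈ A, a ≠ a'}.
Equivalently, take A + A and drop any sum 2a that is achievable ONLY as a + a for a ∈ A (i.e. sums representable only with equal summands).
Enumerate pairs (a, a') with a < a' (symmetric, so each unordered pair gives one sum; this covers all a ≠ a'):
  -5 + -4 = -9
  -5 + 0 = -5
  -5 + 6 = 1
  -5 + 8 = 3
  -4 + 0 = -4
  -4 + 6 = 2
  -4 + 8 = 4
  0 + 6 = 6
  0 + 8 = 8
  6 + 8 = 14
Collected distinct sums: {-9, -5, -4, 1, 2, 3, 4, 6, 8, 14}
|A +̂ A| = 10
(Reference bound: |A +̂ A| ≥ 2|A| - 3 for |A| ≥ 2, with |A| = 5 giving ≥ 7.)

|A +̂ A| = 10


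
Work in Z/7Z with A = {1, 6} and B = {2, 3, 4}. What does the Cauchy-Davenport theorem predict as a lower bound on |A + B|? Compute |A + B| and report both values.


Cauchy-Davenport: |A + B| ≥ min(p, |A| + |B| - 1) for A, B nonempty in Z/pZ.
|A| = 2, |B| = 3, p = 7.
CD lower bound = min(7, 2 + 3 - 1) = min(7, 4) = 4.
Compute A + B mod 7 directly:
a = 1: 1+2=3, 1+3=4, 1+4=5
a = 6: 6+2=1, 6+3=2, 6+4=3
A + B = {1, 2, 3, 4, 5}, so |A + B| = 5.
Verify: 5 ≥ 4? Yes ✓.

CD lower bound = 4, actual |A + B| = 5.


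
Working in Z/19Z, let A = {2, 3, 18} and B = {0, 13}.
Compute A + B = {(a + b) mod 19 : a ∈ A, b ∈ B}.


Work in Z/19Z: reduce every sum a + b modulo 19.
Enumerate all 6 pairs:
a = 2: 2+0=2, 2+13=15
a = 3: 3+0=3, 3+13=16
a = 18: 18+0=18, 18+13=12
Distinct residues collected: {2, 3, 12, 15, 16, 18}
|A + B| = 6 (out of 19 total residues).

A + B = {2, 3, 12, 15, 16, 18}


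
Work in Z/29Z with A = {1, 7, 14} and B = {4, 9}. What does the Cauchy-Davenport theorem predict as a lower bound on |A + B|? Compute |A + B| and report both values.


Cauchy-Davenport: |A + B| ≥ min(p, |A| + |B| - 1) for A, B nonempty in Z/pZ.
|A| = 3, |B| = 2, p = 29.
CD lower bound = min(29, 3 + 2 - 1) = min(29, 4) = 4.
Compute A + B mod 29 directly:
a = 1: 1+4=5, 1+9=10
a = 7: 7+4=11, 7+9=16
a = 14: 14+4=18, 14+9=23
A + B = {5, 10, 11, 16, 18, 23}, so |A + B| = 6.
Verify: 6 ≥ 4? Yes ✓.

CD lower bound = 4, actual |A + B| = 6.


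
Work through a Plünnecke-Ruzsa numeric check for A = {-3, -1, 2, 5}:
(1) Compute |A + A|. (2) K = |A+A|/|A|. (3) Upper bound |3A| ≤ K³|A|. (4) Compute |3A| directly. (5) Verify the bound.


|A| = 4.
Step 1: Compute A + A by enumerating all 16 pairs.
A + A = {-6, -4, -2, -1, 1, 2, 4, 7, 10}, so |A + A| = 9.
Step 2: Doubling constant K = |A + A|/|A| = 9/4 = 9/4 ≈ 2.2500.
Step 3: Plünnecke-Ruzsa gives |3A| ≤ K³·|A| = (2.2500)³ · 4 ≈ 45.5625.
Step 4: Compute 3A = A + A + A directly by enumerating all triples (a,b,c) ∈ A³; |3A| = 16.
Step 5: Check 16 ≤ 45.5625? Yes ✓.

K = 9/4, Plünnecke-Ruzsa bound K³|A| ≈ 45.5625, |3A| = 16, inequality holds.


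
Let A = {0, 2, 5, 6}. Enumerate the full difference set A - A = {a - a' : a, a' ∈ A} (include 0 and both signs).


A - A = {a - a' : a, a' ∈ A}.
Compute a - a' for each ordered pair (a, a'):
a = 0: 0-0=0, 0-2=-2, 0-5=-5, 0-6=-6
a = 2: 2-0=2, 2-2=0, 2-5=-3, 2-6=-4
a = 5: 5-0=5, 5-2=3, 5-5=0, 5-6=-1
a = 6: 6-0=6, 6-2=4, 6-5=1, 6-6=0
Collecting distinct values (and noting 0 appears from a-a):
A - A = {-6, -5, -4, -3, -2, -1, 0, 1, 2, 3, 4, 5, 6}
|A - A| = 13

A - A = {-6, -5, -4, -3, -2, -1, 0, 1, 2, 3, 4, 5, 6}


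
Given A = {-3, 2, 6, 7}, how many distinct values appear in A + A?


A + A = {a + a' : a, a' ∈ A}; |A| = 4.
General bounds: 2|A| - 1 ≤ |A + A| ≤ |A|(|A|+1)/2, i.e. 7 ≤ |A + A| ≤ 10.
Lower bound 2|A|-1 is attained iff A is an arithmetic progression.
Enumerate sums a + a' for a ≤ a' (symmetric, so this suffices):
a = -3: -3+-3=-6, -3+2=-1, -3+6=3, -3+7=4
a = 2: 2+2=4, 2+6=8, 2+7=9
a = 6: 6+6=12, 6+7=13
a = 7: 7+7=14
Distinct sums: {-6, -1, 3, 4, 8, 9, 12, 13, 14}
|A + A| = 9

|A + A| = 9


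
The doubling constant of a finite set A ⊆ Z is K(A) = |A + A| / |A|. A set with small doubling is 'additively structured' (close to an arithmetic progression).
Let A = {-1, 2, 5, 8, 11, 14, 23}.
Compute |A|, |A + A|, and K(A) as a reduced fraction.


|A| = 7.
Compute A + A by enumerating all 49 pairs.
A + A = {-2, 1, 4, 7, 10, 13, 16, 19, 22, 25, 28, 31, 34, 37, 46}, so |A + A| = 15.
K = |A + A| / |A| = 15/7 (already in lowest terms) ≈ 2.1429.
Reference: AP of size 7 gives K = 13/7 ≈ 1.8571; a fully generic set of size 7 gives K ≈ 4.0000.

|A| = 7, |A + A| = 15, K = 15/7.


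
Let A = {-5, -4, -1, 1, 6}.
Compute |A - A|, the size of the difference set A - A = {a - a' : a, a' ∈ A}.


A - A = {a - a' : a, a' ∈ A}; |A| = 5.
Bounds: 2|A|-1 ≤ |A - A| ≤ |A|² - |A| + 1, i.e. 9 ≤ |A - A| ≤ 21.
Note: 0 ∈ A - A always (from a - a). The set is symmetric: if d ∈ A - A then -d ∈ A - A.
Enumerate nonzero differences d = a - a' with a > a' (then include -d):
Positive differences: {1, 2, 3, 4, 5, 6, 7, 10, 11}
Full difference set: {0} ∪ (positive diffs) ∪ (negative diffs).
|A - A| = 1 + 2·9 = 19 (matches direct enumeration: 19).

|A - A| = 19


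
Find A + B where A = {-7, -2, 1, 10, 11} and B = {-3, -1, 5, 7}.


A + B = {a + b : a ∈ A, b ∈ B}.
Enumerate all |A|·|B| = 5·4 = 20 pairs (a, b) and collect distinct sums.
a = -7: -7+-3=-10, -7+-1=-8, -7+5=-2, -7+7=0
a = -2: -2+-3=-5, -2+-1=-3, -2+5=3, -2+7=5
a = 1: 1+-3=-2, 1+-1=0, 1+5=6, 1+7=8
a = 10: 10+-3=7, 10+-1=9, 10+5=15, 10+7=17
a = 11: 11+-3=8, 11+-1=10, 11+5=16, 11+7=18
Collecting distinct sums: A + B = {-10, -8, -5, -3, -2, 0, 3, 5, 6, 7, 8, 9, 10, 15, 16, 17, 18}
|A + B| = 17

A + B = {-10, -8, -5, -3, -2, 0, 3, 5, 6, 7, 8, 9, 10, 15, 16, 17, 18}


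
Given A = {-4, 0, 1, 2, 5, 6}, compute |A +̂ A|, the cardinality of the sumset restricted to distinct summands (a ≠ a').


Restricted sumset: A +̂ A = {a + a' : a ∈ A, a' ∈ A, a ≠ a'}.
Equivalently, take A + A and drop any sum 2a that is achievable ONLY as a + a for a ∈ A (i.e. sums representable only with equal summands).
Enumerate pairs (a, a') with a < a' (symmetric, so each unordered pair gives one sum; this covers all a ≠ a'):
  -4 + 0 = -4
  -4 + 1 = -3
  -4 + 2 = -2
  -4 + 5 = 1
  -4 + 6 = 2
  0 + 1 = 1
  0 + 2 = 2
  0 + 5 = 5
  0 + 6 = 6
  1 + 2 = 3
  1 + 5 = 6
  1 + 6 = 7
  2 + 5 = 7
  2 + 6 = 8
  5 + 6 = 11
Collected distinct sums: {-4, -3, -2, 1, 2, 3, 5, 6, 7, 8, 11}
|A +̂ A| = 11
(Reference bound: |A +̂ A| ≥ 2|A| - 3 for |A| ≥ 2, with |A| = 6 giving ≥ 9.)

|A +̂ A| = 11


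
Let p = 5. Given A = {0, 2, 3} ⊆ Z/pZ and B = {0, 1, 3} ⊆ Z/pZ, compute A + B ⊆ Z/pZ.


Work in Z/5Z: reduce every sum a + b modulo 5.
Enumerate all 9 pairs:
a = 0: 0+0=0, 0+1=1, 0+3=3
a = 2: 2+0=2, 2+1=3, 2+3=0
a = 3: 3+0=3, 3+1=4, 3+3=1
Distinct residues collected: {0, 1, 2, 3, 4}
|A + B| = 5 (out of 5 total residues).

A + B = {0, 1, 2, 3, 4}


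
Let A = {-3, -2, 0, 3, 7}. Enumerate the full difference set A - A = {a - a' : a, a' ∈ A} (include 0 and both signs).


A - A = {a - a' : a, a' ∈ A}.
Compute a - a' for each ordered pair (a, a'):
a = -3: -3--3=0, -3--2=-1, -3-0=-3, -3-3=-6, -3-7=-10
a = -2: -2--3=1, -2--2=0, -2-0=-2, -2-3=-5, -2-7=-9
a = 0: 0--3=3, 0--2=2, 0-0=0, 0-3=-3, 0-7=-7
a = 3: 3--3=6, 3--2=5, 3-0=3, 3-3=0, 3-7=-4
a = 7: 7--3=10, 7--2=9, 7-0=7, 7-3=4, 7-7=0
Collecting distinct values (and noting 0 appears from a-a):
A - A = {-10, -9, -7, -6, -5, -4, -3, -2, -1, 0, 1, 2, 3, 4, 5, 6, 7, 9, 10}
|A - A| = 19

A - A = {-10, -9, -7, -6, -5, -4, -3, -2, -1, 0, 1, 2, 3, 4, 5, 6, 7, 9, 10}


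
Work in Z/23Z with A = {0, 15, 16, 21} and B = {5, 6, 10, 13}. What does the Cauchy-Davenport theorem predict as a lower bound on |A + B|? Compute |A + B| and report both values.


Cauchy-Davenport: |A + B| ≥ min(p, |A| + |B| - 1) for A, B nonempty in Z/pZ.
|A| = 4, |B| = 4, p = 23.
CD lower bound = min(23, 4 + 4 - 1) = min(23, 7) = 7.
Compute A + B mod 23 directly:
a = 0: 0+5=5, 0+6=6, 0+10=10, 0+13=13
a = 15: 15+5=20, 15+6=21, 15+10=2, 15+13=5
a = 16: 16+5=21, 16+6=22, 16+10=3, 16+13=6
a = 21: 21+5=3, 21+6=4, 21+10=8, 21+13=11
A + B = {2, 3, 4, 5, 6, 8, 10, 11, 13, 20, 21, 22}, so |A + B| = 12.
Verify: 12 ≥ 7? Yes ✓.

CD lower bound = 7, actual |A + B| = 12.


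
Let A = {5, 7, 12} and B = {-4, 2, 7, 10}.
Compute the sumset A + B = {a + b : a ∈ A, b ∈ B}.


A + B = {a + b : a ∈ A, b ∈ B}.
Enumerate all |A|·|B| = 3·4 = 12 pairs (a, b) and collect distinct sums.
a = 5: 5+-4=1, 5+2=7, 5+7=12, 5+10=15
a = 7: 7+-4=3, 7+2=9, 7+7=14, 7+10=17
a = 12: 12+-4=8, 12+2=14, 12+7=19, 12+10=22
Collecting distinct sums: A + B = {1, 3, 7, 8, 9, 12, 14, 15, 17, 19, 22}
|A + B| = 11

A + B = {1, 3, 7, 8, 9, 12, 14, 15, 17, 19, 22}


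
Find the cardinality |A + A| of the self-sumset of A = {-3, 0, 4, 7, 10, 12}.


A + A = {a + a' : a, a' ∈ A}; |A| = 6.
General bounds: 2|A| - 1 ≤ |A + A| ≤ |A|(|A|+1)/2, i.e. 11 ≤ |A + A| ≤ 21.
Lower bound 2|A|-1 is attained iff A is an arithmetic progression.
Enumerate sums a + a' for a ≤ a' (symmetric, so this suffices):
a = -3: -3+-3=-6, -3+0=-3, -3+4=1, -3+7=4, -3+10=7, -3+12=9
a = 0: 0+0=0, 0+4=4, 0+7=7, 0+10=10, 0+12=12
a = 4: 4+4=8, 4+7=11, 4+10=14, 4+12=16
a = 7: 7+7=14, 7+10=17, 7+12=19
a = 10: 10+10=20, 10+12=22
a = 12: 12+12=24
Distinct sums: {-6, -3, 0, 1, 4, 7, 8, 9, 10, 11, 12, 14, 16, 17, 19, 20, 22, 24}
|A + A| = 18

|A + A| = 18


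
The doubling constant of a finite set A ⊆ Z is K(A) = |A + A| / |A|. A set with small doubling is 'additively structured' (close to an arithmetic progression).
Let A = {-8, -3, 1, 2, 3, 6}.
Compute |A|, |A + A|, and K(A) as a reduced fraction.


|A| = 6.
Compute A + A by enumerating all 36 pairs.
A + A = {-16, -11, -7, -6, -5, -2, -1, 0, 2, 3, 4, 5, 6, 7, 8, 9, 12}, so |A + A| = 17.
K = |A + A| / |A| = 17/6 (already in lowest terms) ≈ 2.8333.
Reference: AP of size 6 gives K = 11/6 ≈ 1.8333; a fully generic set of size 6 gives K ≈ 3.5000.

|A| = 6, |A + A| = 17, K = 17/6.


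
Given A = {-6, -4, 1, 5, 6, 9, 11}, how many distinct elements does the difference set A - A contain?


A - A = {a - a' : a, a' ∈ A}; |A| = 7.
Bounds: 2|A|-1 ≤ |A - A| ≤ |A|² - |A| + 1, i.e. 13 ≤ |A - A| ≤ 43.
Note: 0 ∈ A - A always (from a - a). The set is symmetric: if d ∈ A - A then -d ∈ A - A.
Enumerate nonzero differences d = a - a' with a > a' (then include -d):
Positive differences: {1, 2, 3, 4, 5, 6, 7, 8, 9, 10, 11, 12, 13, 15, 17}
Full difference set: {0} ∪ (positive diffs) ∪ (negative diffs).
|A - A| = 1 + 2·15 = 31 (matches direct enumeration: 31).

|A - A| = 31


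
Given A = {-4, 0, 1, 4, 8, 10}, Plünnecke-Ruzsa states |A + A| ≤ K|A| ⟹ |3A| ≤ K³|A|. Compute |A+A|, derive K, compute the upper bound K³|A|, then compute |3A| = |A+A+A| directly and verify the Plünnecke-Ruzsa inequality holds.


|A| = 6.
Step 1: Compute A + A by enumerating all 36 pairs.
A + A = {-8, -4, -3, 0, 1, 2, 4, 5, 6, 8, 9, 10, 11, 12, 14, 16, 18, 20}, so |A + A| = 18.
Step 2: Doubling constant K = |A + A|/|A| = 18/6 = 18/6 ≈ 3.0000.
Step 3: Plünnecke-Ruzsa gives |3A| ≤ K³·|A| = (3.0000)³ · 6 ≈ 162.0000.
Step 4: Compute 3A = A + A + A directly by enumerating all triples (a,b,c) ∈ A³; |3A| = 33.
Step 5: Check 33 ≤ 162.0000? Yes ✓.

K = 18/6, Plünnecke-Ruzsa bound K³|A| ≈ 162.0000, |3A| = 33, inequality holds.


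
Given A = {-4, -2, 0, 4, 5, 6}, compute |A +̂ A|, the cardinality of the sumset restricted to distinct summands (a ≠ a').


Restricted sumset: A +̂ A = {a + a' : a ∈ A, a' ∈ A, a ≠ a'}.
Equivalently, take A + A and drop any sum 2a that is achievable ONLY as a + a for a ∈ A (i.e. sums representable only with equal summands).
Enumerate pairs (a, a') with a < a' (symmetric, so each unordered pair gives one sum; this covers all a ≠ a'):
  -4 + -2 = -6
  -4 + 0 = -4
  -4 + 4 = 0
  -4 + 5 = 1
  -4 + 6 = 2
  -2 + 0 = -2
  -2 + 4 = 2
  -2 + 5 = 3
  -2 + 6 = 4
  0 + 4 = 4
  0 + 5 = 5
  0 + 6 = 6
  4 + 5 = 9
  4 + 6 = 10
  5 + 6 = 11
Collected distinct sums: {-6, -4, -2, 0, 1, 2, 3, 4, 5, 6, 9, 10, 11}
|A +̂ A| = 13
(Reference bound: |A +̂ A| ≥ 2|A| - 3 for |A| ≥ 2, with |A| = 6 giving ≥ 9.)

|A +̂ A| = 13


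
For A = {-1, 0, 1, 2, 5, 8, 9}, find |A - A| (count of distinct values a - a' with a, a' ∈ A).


A - A = {a - a' : a, a' ∈ A}; |A| = 7.
Bounds: 2|A|-1 ≤ |A - A| ≤ |A|² - |A| + 1, i.e. 13 ≤ |A - A| ≤ 43.
Note: 0 ∈ A - A always (from a - a). The set is symmetric: if d ∈ A - A then -d ∈ A - A.
Enumerate nonzero differences d = a - a' with a > a' (then include -d):
Positive differences: {1, 2, 3, 4, 5, 6, 7, 8, 9, 10}
Full difference set: {0} ∪ (positive diffs) ∪ (negative diffs).
|A - A| = 1 + 2·10 = 21 (matches direct enumeration: 21).

|A - A| = 21


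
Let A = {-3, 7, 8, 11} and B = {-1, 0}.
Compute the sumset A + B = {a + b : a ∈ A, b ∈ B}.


A + B = {a + b : a ∈ A, b ∈ B}.
Enumerate all |A|·|B| = 4·2 = 8 pairs (a, b) and collect distinct sums.
a = -3: -3+-1=-4, -3+0=-3
a = 7: 7+-1=6, 7+0=7
a = 8: 8+-1=7, 8+0=8
a = 11: 11+-1=10, 11+0=11
Collecting distinct sums: A + B = {-4, -3, 6, 7, 8, 10, 11}
|A + B| = 7

A + B = {-4, -3, 6, 7, 8, 10, 11}


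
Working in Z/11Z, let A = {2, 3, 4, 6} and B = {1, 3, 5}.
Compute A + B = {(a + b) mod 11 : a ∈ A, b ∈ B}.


Work in Z/11Z: reduce every sum a + b modulo 11.
Enumerate all 12 pairs:
a = 2: 2+1=3, 2+3=5, 2+5=7
a = 3: 3+1=4, 3+3=6, 3+5=8
a = 4: 4+1=5, 4+3=7, 4+5=9
a = 6: 6+1=7, 6+3=9, 6+5=0
Distinct residues collected: {0, 3, 4, 5, 6, 7, 8, 9}
|A + B| = 8 (out of 11 total residues).

A + B = {0, 3, 4, 5, 6, 7, 8, 9}


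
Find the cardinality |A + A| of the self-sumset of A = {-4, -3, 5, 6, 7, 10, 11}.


A + A = {a + a' : a, a' ∈ A}; |A| = 7.
General bounds: 2|A| - 1 ≤ |A + A| ≤ |A|(|A|+1)/2, i.e. 13 ≤ |A + A| ≤ 28.
Lower bound 2|A|-1 is attained iff A is an arithmetic progression.
Enumerate sums a + a' for a ≤ a' (symmetric, so this suffices):
a = -4: -4+-4=-8, -4+-3=-7, -4+5=1, -4+6=2, -4+7=3, -4+10=6, -4+11=7
a = -3: -3+-3=-6, -3+5=2, -3+6=3, -3+7=4, -3+10=7, -3+11=8
a = 5: 5+5=10, 5+6=11, 5+7=12, 5+10=15, 5+11=16
a = 6: 6+6=12, 6+7=13, 6+10=16, 6+11=17
a = 7: 7+7=14, 7+10=17, 7+11=18
a = 10: 10+10=20, 10+11=21
a = 11: 11+11=22
Distinct sums: {-8, -7, -6, 1, 2, 3, 4, 6, 7, 8, 10, 11, 12, 13, 14, 15, 16, 17, 18, 20, 21, 22}
|A + A| = 22

|A + A| = 22


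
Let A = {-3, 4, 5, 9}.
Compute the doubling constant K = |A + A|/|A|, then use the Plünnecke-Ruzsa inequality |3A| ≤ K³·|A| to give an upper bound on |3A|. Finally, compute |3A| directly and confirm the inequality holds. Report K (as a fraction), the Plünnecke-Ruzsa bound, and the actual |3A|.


|A| = 4.
Step 1: Compute A + A by enumerating all 16 pairs.
A + A = {-6, 1, 2, 6, 8, 9, 10, 13, 14, 18}, so |A + A| = 10.
Step 2: Doubling constant K = |A + A|/|A| = 10/4 = 10/4 ≈ 2.5000.
Step 3: Plünnecke-Ruzsa gives |3A| ≤ K³·|A| = (2.5000)³ · 4 ≈ 62.5000.
Step 4: Compute 3A = A + A + A directly by enumerating all triples (a,b,c) ∈ A³; |3A| = 19.
Step 5: Check 19 ≤ 62.5000? Yes ✓.

K = 10/4, Plünnecke-Ruzsa bound K³|A| ≈ 62.5000, |3A| = 19, inequality holds.


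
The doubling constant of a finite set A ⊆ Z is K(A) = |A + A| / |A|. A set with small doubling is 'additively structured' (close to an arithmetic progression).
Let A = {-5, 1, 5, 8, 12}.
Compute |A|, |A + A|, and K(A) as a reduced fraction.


|A| = 5.
Compute A + A by enumerating all 25 pairs.
A + A = {-10, -4, 0, 2, 3, 6, 7, 9, 10, 13, 16, 17, 20, 24}, so |A + A| = 14.
K = |A + A| / |A| = 14/5 (already in lowest terms) ≈ 2.8000.
Reference: AP of size 5 gives K = 9/5 ≈ 1.8000; a fully generic set of size 5 gives K ≈ 3.0000.

|A| = 5, |A + A| = 14, K = 14/5.


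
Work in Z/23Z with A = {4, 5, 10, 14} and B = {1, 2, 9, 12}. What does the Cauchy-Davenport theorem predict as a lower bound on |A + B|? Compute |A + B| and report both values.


Cauchy-Davenport: |A + B| ≥ min(p, |A| + |B| - 1) for A, B nonempty in Z/pZ.
|A| = 4, |B| = 4, p = 23.
CD lower bound = min(23, 4 + 4 - 1) = min(23, 7) = 7.
Compute A + B mod 23 directly:
a = 4: 4+1=5, 4+2=6, 4+9=13, 4+12=16
a = 5: 5+1=6, 5+2=7, 5+9=14, 5+12=17
a = 10: 10+1=11, 10+2=12, 10+9=19, 10+12=22
a = 14: 14+1=15, 14+2=16, 14+9=0, 14+12=3
A + B = {0, 3, 5, 6, 7, 11, 12, 13, 14, 15, 16, 17, 19, 22}, so |A + B| = 14.
Verify: 14 ≥ 7? Yes ✓.

CD lower bound = 7, actual |A + B| = 14.


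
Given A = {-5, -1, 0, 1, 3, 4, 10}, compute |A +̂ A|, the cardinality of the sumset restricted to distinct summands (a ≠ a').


Restricted sumset: A +̂ A = {a + a' : a ∈ A, a' ∈ A, a ≠ a'}.
Equivalently, take A + A and drop any sum 2a that is achievable ONLY as a + a for a ∈ A (i.e. sums representable only with equal summands).
Enumerate pairs (a, a') with a < a' (symmetric, so each unordered pair gives one sum; this covers all a ≠ a'):
  -5 + -1 = -6
  -5 + 0 = -5
  -5 + 1 = -4
  -5 + 3 = -2
  -5 + 4 = -1
  -5 + 10 = 5
  -1 + 0 = -1
  -1 + 1 = 0
  -1 + 3 = 2
  -1 + 4 = 3
  -1 + 10 = 9
  0 + 1 = 1
  0 + 3 = 3
  0 + 4 = 4
  0 + 10 = 10
  1 + 3 = 4
  1 + 4 = 5
  1 + 10 = 11
  3 + 4 = 7
  3 + 10 = 13
  4 + 10 = 14
Collected distinct sums: {-6, -5, -4, -2, -1, 0, 1, 2, 3, 4, 5, 7, 9, 10, 11, 13, 14}
|A +̂ A| = 17
(Reference bound: |A +̂ A| ≥ 2|A| - 3 for |A| ≥ 2, with |A| = 7 giving ≥ 11.)

|A +̂ A| = 17


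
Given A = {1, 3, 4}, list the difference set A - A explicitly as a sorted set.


A - A = {a - a' : a, a' ∈ A}.
Compute a - a' for each ordered pair (a, a'):
a = 1: 1-1=0, 1-3=-2, 1-4=-3
a = 3: 3-1=2, 3-3=0, 3-4=-1
a = 4: 4-1=3, 4-3=1, 4-4=0
Collecting distinct values (and noting 0 appears from a-a):
A - A = {-3, -2, -1, 0, 1, 2, 3}
|A - A| = 7

A - A = {-3, -2, -1, 0, 1, 2, 3}


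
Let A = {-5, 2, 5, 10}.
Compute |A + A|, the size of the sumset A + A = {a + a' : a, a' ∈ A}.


A + A = {a + a' : a, a' ∈ A}; |A| = 4.
General bounds: 2|A| - 1 ≤ |A + A| ≤ |A|(|A|+1)/2, i.e. 7 ≤ |A + A| ≤ 10.
Lower bound 2|A|-1 is attained iff A is an arithmetic progression.
Enumerate sums a + a' for a ≤ a' (symmetric, so this suffices):
a = -5: -5+-5=-10, -5+2=-3, -5+5=0, -5+10=5
a = 2: 2+2=4, 2+5=7, 2+10=12
a = 5: 5+5=10, 5+10=15
a = 10: 10+10=20
Distinct sums: {-10, -3, 0, 4, 5, 7, 10, 12, 15, 20}
|A + A| = 10

|A + A| = 10


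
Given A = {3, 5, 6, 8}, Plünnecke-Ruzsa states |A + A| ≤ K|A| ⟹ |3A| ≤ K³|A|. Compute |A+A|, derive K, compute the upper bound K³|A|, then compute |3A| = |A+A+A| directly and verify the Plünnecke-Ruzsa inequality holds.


|A| = 4.
Step 1: Compute A + A by enumerating all 16 pairs.
A + A = {6, 8, 9, 10, 11, 12, 13, 14, 16}, so |A + A| = 9.
Step 2: Doubling constant K = |A + A|/|A| = 9/4 = 9/4 ≈ 2.2500.
Step 3: Plünnecke-Ruzsa gives |3A| ≤ K³·|A| = (2.2500)³ · 4 ≈ 45.5625.
Step 4: Compute 3A = A + A + A directly by enumerating all triples (a,b,c) ∈ A³; |3A| = 14.
Step 5: Check 14 ≤ 45.5625? Yes ✓.

K = 9/4, Plünnecke-Ruzsa bound K³|A| ≈ 45.5625, |3A| = 14, inequality holds.


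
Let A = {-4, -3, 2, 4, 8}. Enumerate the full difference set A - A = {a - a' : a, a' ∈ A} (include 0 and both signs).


A - A = {a - a' : a, a' ∈ A}.
Compute a - a' for each ordered pair (a, a'):
a = -4: -4--4=0, -4--3=-1, -4-2=-6, -4-4=-8, -4-8=-12
a = -3: -3--4=1, -3--3=0, -3-2=-5, -3-4=-7, -3-8=-11
a = 2: 2--4=6, 2--3=5, 2-2=0, 2-4=-2, 2-8=-6
a = 4: 4--4=8, 4--3=7, 4-2=2, 4-4=0, 4-8=-4
a = 8: 8--4=12, 8--3=11, 8-2=6, 8-4=4, 8-8=0
Collecting distinct values (and noting 0 appears from a-a):
A - A = {-12, -11, -8, -7, -6, -5, -4, -2, -1, 0, 1, 2, 4, 5, 6, 7, 8, 11, 12}
|A - A| = 19

A - A = {-12, -11, -8, -7, -6, -5, -4, -2, -1, 0, 1, 2, 4, 5, 6, 7, 8, 11, 12}


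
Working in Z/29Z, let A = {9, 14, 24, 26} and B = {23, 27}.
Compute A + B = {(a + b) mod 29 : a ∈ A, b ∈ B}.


Work in Z/29Z: reduce every sum a + b modulo 29.
Enumerate all 8 pairs:
a = 9: 9+23=3, 9+27=7
a = 14: 14+23=8, 14+27=12
a = 24: 24+23=18, 24+27=22
a = 26: 26+23=20, 26+27=24
Distinct residues collected: {3, 7, 8, 12, 18, 20, 22, 24}
|A + B| = 8 (out of 29 total residues).

A + B = {3, 7, 8, 12, 18, 20, 22, 24}


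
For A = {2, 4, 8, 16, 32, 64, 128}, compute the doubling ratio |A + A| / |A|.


|A| = 7.
Compute A + A by enumerating all 49 pairs.
A + A = {4, 6, 8, 10, 12, 16, 18, 20, 24, 32, 34, 36, 40, 48, 64, 66, 68, 72, 80, 96, 128, 130, 132, 136, 144, 160, 192, 256}, so |A + A| = 28.
K = |A + A| / |A| = 28/7 = 4/1 ≈ 4.0000.
Reference: AP of size 7 gives K = 13/7 ≈ 1.8571; a fully generic set of size 7 gives K ≈ 4.0000.

|A| = 7, |A + A| = 28, K = 28/7 = 4/1.


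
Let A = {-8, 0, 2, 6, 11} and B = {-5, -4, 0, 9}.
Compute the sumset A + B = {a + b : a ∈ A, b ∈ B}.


A + B = {a + b : a ∈ A, b ∈ B}.
Enumerate all |A|·|B| = 5·4 = 20 pairs (a, b) and collect distinct sums.
a = -8: -8+-5=-13, -8+-4=-12, -8+0=-8, -8+9=1
a = 0: 0+-5=-5, 0+-4=-4, 0+0=0, 0+9=9
a = 2: 2+-5=-3, 2+-4=-2, 2+0=2, 2+9=11
a = 6: 6+-5=1, 6+-4=2, 6+0=6, 6+9=15
a = 11: 11+-5=6, 11+-4=7, 11+0=11, 11+9=20
Collecting distinct sums: A + B = {-13, -12, -8, -5, -4, -3, -2, 0, 1, 2, 6, 7, 9, 11, 15, 20}
|A + B| = 16

A + B = {-13, -12, -8, -5, -4, -3, -2, 0, 1, 2, 6, 7, 9, 11, 15, 20}


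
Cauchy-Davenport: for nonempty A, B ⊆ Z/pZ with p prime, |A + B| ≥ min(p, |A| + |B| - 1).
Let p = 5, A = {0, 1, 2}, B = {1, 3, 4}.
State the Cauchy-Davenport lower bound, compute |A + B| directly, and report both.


Cauchy-Davenport: |A + B| ≥ min(p, |A| + |B| - 1) for A, B nonempty in Z/pZ.
|A| = 3, |B| = 3, p = 5.
CD lower bound = min(5, 3 + 3 - 1) = min(5, 5) = 5.
Compute A + B mod 5 directly:
a = 0: 0+1=1, 0+3=3, 0+4=4
a = 1: 1+1=2, 1+3=4, 1+4=0
a = 2: 2+1=3, 2+3=0, 2+4=1
A + B = {0, 1, 2, 3, 4}, so |A + B| = 5.
Verify: 5 ≥ 5? Yes ✓.

CD lower bound = 5, actual |A + B| = 5.


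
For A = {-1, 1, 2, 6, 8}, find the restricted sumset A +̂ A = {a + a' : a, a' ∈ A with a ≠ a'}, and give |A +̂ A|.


Restricted sumset: A +̂ A = {a + a' : a ∈ A, a' ∈ A, a ≠ a'}.
Equivalently, take A + A and drop any sum 2a that is achievable ONLY as a + a for a ∈ A (i.e. sums representable only with equal summands).
Enumerate pairs (a, a') with a < a' (symmetric, so each unordered pair gives one sum; this covers all a ≠ a'):
  -1 + 1 = 0
  -1 + 2 = 1
  -1 + 6 = 5
  -1 + 8 = 7
  1 + 2 = 3
  1 + 6 = 7
  1 + 8 = 9
  2 + 6 = 8
  2 + 8 = 10
  6 + 8 = 14
Collected distinct sums: {0, 1, 3, 5, 7, 8, 9, 10, 14}
|A +̂ A| = 9
(Reference bound: |A +̂ A| ≥ 2|A| - 3 for |A| ≥ 2, with |A| = 5 giving ≥ 7.)

|A +̂ A| = 9


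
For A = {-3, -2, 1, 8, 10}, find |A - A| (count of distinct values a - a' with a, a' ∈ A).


A - A = {a - a' : a, a' ∈ A}; |A| = 5.
Bounds: 2|A|-1 ≤ |A - A| ≤ |A|² - |A| + 1, i.e. 9 ≤ |A - A| ≤ 21.
Note: 0 ∈ A - A always (from a - a). The set is symmetric: if d ∈ A - A then -d ∈ A - A.
Enumerate nonzero differences d = a - a' with a > a' (then include -d):
Positive differences: {1, 2, 3, 4, 7, 9, 10, 11, 12, 13}
Full difference set: {0} ∪ (positive diffs) ∪ (negative diffs).
|A - A| = 1 + 2·10 = 21 (matches direct enumeration: 21).

|A - A| = 21


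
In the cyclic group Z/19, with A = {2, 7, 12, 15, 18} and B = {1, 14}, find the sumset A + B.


Work in Z/19Z: reduce every sum a + b modulo 19.
Enumerate all 10 pairs:
a = 2: 2+1=3, 2+14=16
a = 7: 7+1=8, 7+14=2
a = 12: 12+1=13, 12+14=7
a = 15: 15+1=16, 15+14=10
a = 18: 18+1=0, 18+14=13
Distinct residues collected: {0, 2, 3, 7, 8, 10, 13, 16}
|A + B| = 8 (out of 19 total residues).

A + B = {0, 2, 3, 7, 8, 10, 13, 16}


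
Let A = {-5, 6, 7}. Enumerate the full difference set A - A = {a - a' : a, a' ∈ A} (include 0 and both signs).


A - A = {a - a' : a, a' ∈ A}.
Compute a - a' for each ordered pair (a, a'):
a = -5: -5--5=0, -5-6=-11, -5-7=-12
a = 6: 6--5=11, 6-6=0, 6-7=-1
a = 7: 7--5=12, 7-6=1, 7-7=0
Collecting distinct values (and noting 0 appears from a-a):
A - A = {-12, -11, -1, 0, 1, 11, 12}
|A - A| = 7

A - A = {-12, -11, -1, 0, 1, 11, 12}


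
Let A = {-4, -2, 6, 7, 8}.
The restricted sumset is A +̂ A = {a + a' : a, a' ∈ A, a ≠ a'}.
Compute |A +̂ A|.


Restricted sumset: A +̂ A = {a + a' : a ∈ A, a' ∈ A, a ≠ a'}.
Equivalently, take A + A and drop any sum 2a that is achievable ONLY as a + a for a ∈ A (i.e. sums representable only with equal summands).
Enumerate pairs (a, a') with a < a' (symmetric, so each unordered pair gives one sum; this covers all a ≠ a'):
  -4 + -2 = -6
  -4 + 6 = 2
  -4 + 7 = 3
  -4 + 8 = 4
  -2 + 6 = 4
  -2 + 7 = 5
  -2 + 8 = 6
  6 + 7 = 13
  6 + 8 = 14
  7 + 8 = 15
Collected distinct sums: {-6, 2, 3, 4, 5, 6, 13, 14, 15}
|A +̂ A| = 9
(Reference bound: |A +̂ A| ≥ 2|A| - 3 for |A| ≥ 2, with |A| = 5 giving ≥ 7.)

|A +̂ A| = 9


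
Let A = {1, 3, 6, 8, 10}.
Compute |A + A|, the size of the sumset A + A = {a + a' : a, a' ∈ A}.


A + A = {a + a' : a, a' ∈ A}; |A| = 5.
General bounds: 2|A| - 1 ≤ |A + A| ≤ |A|(|A|+1)/2, i.e. 9 ≤ |A + A| ≤ 15.
Lower bound 2|A|-1 is attained iff A is an arithmetic progression.
Enumerate sums a + a' for a ≤ a' (symmetric, so this suffices):
a = 1: 1+1=2, 1+3=4, 1+6=7, 1+8=9, 1+10=11
a = 3: 3+3=6, 3+6=9, 3+8=11, 3+10=13
a = 6: 6+6=12, 6+8=14, 6+10=16
a = 8: 8+8=16, 8+10=18
a = 10: 10+10=20
Distinct sums: {2, 4, 6, 7, 9, 11, 12, 13, 14, 16, 18, 20}
|A + A| = 12

|A + A| = 12


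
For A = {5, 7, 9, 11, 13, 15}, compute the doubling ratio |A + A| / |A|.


|A| = 6.
Compute A + A by enumerating all 36 pairs.
A + A = {10, 12, 14, 16, 18, 20, 22, 24, 26, 28, 30}, so |A + A| = 11.
K = |A + A| / |A| = 11/6 (already in lowest terms) ≈ 1.8333.
Reference: AP of size 6 gives K = 11/6 ≈ 1.8333; a fully generic set of size 6 gives K ≈ 3.5000.

|A| = 6, |A + A| = 11, K = 11/6.


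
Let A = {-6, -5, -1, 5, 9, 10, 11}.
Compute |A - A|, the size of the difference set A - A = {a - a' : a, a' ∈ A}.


A - A = {a - a' : a, a' ∈ A}; |A| = 7.
Bounds: 2|A|-1 ≤ |A - A| ≤ |A|² - |A| + 1, i.e. 13 ≤ |A - A| ≤ 43.
Note: 0 ∈ A - A always (from a - a). The set is symmetric: if d ∈ A - A then -d ∈ A - A.
Enumerate nonzero differences d = a - a' with a > a' (then include -d):
Positive differences: {1, 2, 4, 5, 6, 10, 11, 12, 14, 15, 16, 17}
Full difference set: {0} ∪ (positive diffs) ∪ (negative diffs).
|A - A| = 1 + 2·12 = 25 (matches direct enumeration: 25).

|A - A| = 25


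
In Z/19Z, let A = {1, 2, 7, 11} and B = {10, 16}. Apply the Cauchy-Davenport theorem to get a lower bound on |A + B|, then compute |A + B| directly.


Cauchy-Davenport: |A + B| ≥ min(p, |A| + |B| - 1) for A, B nonempty in Z/pZ.
|A| = 4, |B| = 2, p = 19.
CD lower bound = min(19, 4 + 2 - 1) = min(19, 5) = 5.
Compute A + B mod 19 directly:
a = 1: 1+10=11, 1+16=17
a = 2: 2+10=12, 2+16=18
a = 7: 7+10=17, 7+16=4
a = 11: 11+10=2, 11+16=8
A + B = {2, 4, 8, 11, 12, 17, 18}, so |A + B| = 7.
Verify: 7 ≥ 5? Yes ✓.

CD lower bound = 5, actual |A + B| = 7.


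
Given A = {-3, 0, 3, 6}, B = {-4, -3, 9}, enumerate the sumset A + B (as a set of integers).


A + B = {a + b : a ∈ A, b ∈ B}.
Enumerate all |A|·|B| = 4·3 = 12 pairs (a, b) and collect distinct sums.
a = -3: -3+-4=-7, -3+-3=-6, -3+9=6
a = 0: 0+-4=-4, 0+-3=-3, 0+9=9
a = 3: 3+-4=-1, 3+-3=0, 3+9=12
a = 6: 6+-4=2, 6+-3=3, 6+9=15
Collecting distinct sums: A + B = {-7, -6, -4, -3, -1, 0, 2, 3, 6, 9, 12, 15}
|A + B| = 12

A + B = {-7, -6, -4, -3, -1, 0, 2, 3, 6, 9, 12, 15}


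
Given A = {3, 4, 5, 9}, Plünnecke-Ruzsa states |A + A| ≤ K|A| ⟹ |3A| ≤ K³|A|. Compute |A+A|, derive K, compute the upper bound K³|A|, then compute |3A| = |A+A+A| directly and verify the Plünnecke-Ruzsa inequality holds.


|A| = 4.
Step 1: Compute A + A by enumerating all 16 pairs.
A + A = {6, 7, 8, 9, 10, 12, 13, 14, 18}, so |A + A| = 9.
Step 2: Doubling constant K = |A + A|/|A| = 9/4 = 9/4 ≈ 2.2500.
Step 3: Plünnecke-Ruzsa gives |3A| ≤ K³·|A| = (2.2500)³ · 4 ≈ 45.5625.
Step 4: Compute 3A = A + A + A directly by enumerating all triples (a,b,c) ∈ A³; |3A| = 15.
Step 5: Check 15 ≤ 45.5625? Yes ✓.

K = 9/4, Plünnecke-Ruzsa bound K³|A| ≈ 45.5625, |3A| = 15, inequality holds.


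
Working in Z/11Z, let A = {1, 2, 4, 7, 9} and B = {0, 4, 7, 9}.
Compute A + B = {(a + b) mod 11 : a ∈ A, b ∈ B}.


Work in Z/11Z: reduce every sum a + b modulo 11.
Enumerate all 20 pairs:
a = 1: 1+0=1, 1+4=5, 1+7=8, 1+9=10
a = 2: 2+0=2, 2+4=6, 2+7=9, 2+9=0
a = 4: 4+0=4, 4+4=8, 4+7=0, 4+9=2
a = 7: 7+0=7, 7+4=0, 7+7=3, 7+9=5
a = 9: 9+0=9, 9+4=2, 9+7=5, 9+9=7
Distinct residues collected: {0, 1, 2, 3, 4, 5, 6, 7, 8, 9, 10}
|A + B| = 11 (out of 11 total residues).

A + B = {0, 1, 2, 3, 4, 5, 6, 7, 8, 9, 10}


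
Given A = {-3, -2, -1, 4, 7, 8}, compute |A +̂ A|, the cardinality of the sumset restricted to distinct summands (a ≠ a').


Restricted sumset: A +̂ A = {a + a' : a ∈ A, a' ∈ A, a ≠ a'}.
Equivalently, take A + A and drop any sum 2a that is achievable ONLY as a + a for a ∈ A (i.e. sums representable only with equal summands).
Enumerate pairs (a, a') with a < a' (symmetric, so each unordered pair gives one sum; this covers all a ≠ a'):
  -3 + -2 = -5
  -3 + -1 = -4
  -3 + 4 = 1
  -3 + 7 = 4
  -3 + 8 = 5
  -2 + -1 = -3
  -2 + 4 = 2
  -2 + 7 = 5
  -2 + 8 = 6
  -1 + 4 = 3
  -1 + 7 = 6
  -1 + 8 = 7
  4 + 7 = 11
  4 + 8 = 12
  7 + 8 = 15
Collected distinct sums: {-5, -4, -3, 1, 2, 3, 4, 5, 6, 7, 11, 12, 15}
|A +̂ A| = 13
(Reference bound: |A +̂ A| ≥ 2|A| - 3 for |A| ≥ 2, with |A| = 6 giving ≥ 9.)

|A +̂ A| = 13


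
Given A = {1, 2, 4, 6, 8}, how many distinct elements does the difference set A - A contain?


A - A = {a - a' : a, a' ∈ A}; |A| = 5.
Bounds: 2|A|-1 ≤ |A - A| ≤ |A|² - |A| + 1, i.e. 9 ≤ |A - A| ≤ 21.
Note: 0 ∈ A - A always (from a - a). The set is symmetric: if d ∈ A - A then -d ∈ A - A.
Enumerate nonzero differences d = a - a' with a > a' (then include -d):
Positive differences: {1, 2, 3, 4, 5, 6, 7}
Full difference set: {0} ∪ (positive diffs) ∪ (negative diffs).
|A - A| = 1 + 2·7 = 15 (matches direct enumeration: 15).

|A - A| = 15


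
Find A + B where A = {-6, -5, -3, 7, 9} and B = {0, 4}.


A + B = {a + b : a ∈ A, b ∈ B}.
Enumerate all |A|·|B| = 5·2 = 10 pairs (a, b) and collect distinct sums.
a = -6: -6+0=-6, -6+4=-2
a = -5: -5+0=-5, -5+4=-1
a = -3: -3+0=-3, -3+4=1
a = 7: 7+0=7, 7+4=11
a = 9: 9+0=9, 9+4=13
Collecting distinct sums: A + B = {-6, -5, -3, -2, -1, 1, 7, 9, 11, 13}
|A + B| = 10

A + B = {-6, -5, -3, -2, -1, 1, 7, 9, 11, 13}


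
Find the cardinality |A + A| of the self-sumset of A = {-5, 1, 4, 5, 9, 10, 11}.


A + A = {a + a' : a, a' ∈ A}; |A| = 7.
General bounds: 2|A| - 1 ≤ |A + A| ≤ |A|(|A|+1)/2, i.e. 13 ≤ |A + A| ≤ 28.
Lower bound 2|A|-1 is attained iff A is an arithmetic progression.
Enumerate sums a + a' for a ≤ a' (symmetric, so this suffices):
a = -5: -5+-5=-10, -5+1=-4, -5+4=-1, -5+5=0, -5+9=4, -5+10=5, -5+11=6
a = 1: 1+1=2, 1+4=5, 1+5=6, 1+9=10, 1+10=11, 1+11=12
a = 4: 4+4=8, 4+5=9, 4+9=13, 4+10=14, 4+11=15
a = 5: 5+5=10, 5+9=14, 5+10=15, 5+11=16
a = 9: 9+9=18, 9+10=19, 9+11=20
a = 10: 10+10=20, 10+11=21
a = 11: 11+11=22
Distinct sums: {-10, -4, -1, 0, 2, 4, 5, 6, 8, 9, 10, 11, 12, 13, 14, 15, 16, 18, 19, 20, 21, 22}
|A + A| = 22

|A + A| = 22


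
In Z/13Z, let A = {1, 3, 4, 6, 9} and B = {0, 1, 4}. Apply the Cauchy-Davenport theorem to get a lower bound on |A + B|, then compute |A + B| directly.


Cauchy-Davenport: |A + B| ≥ min(p, |A| + |B| - 1) for A, B nonempty in Z/pZ.
|A| = 5, |B| = 3, p = 13.
CD lower bound = min(13, 5 + 3 - 1) = min(13, 7) = 7.
Compute A + B mod 13 directly:
a = 1: 1+0=1, 1+1=2, 1+4=5
a = 3: 3+0=3, 3+1=4, 3+4=7
a = 4: 4+0=4, 4+1=5, 4+4=8
a = 6: 6+0=6, 6+1=7, 6+4=10
a = 9: 9+0=9, 9+1=10, 9+4=0
A + B = {0, 1, 2, 3, 4, 5, 6, 7, 8, 9, 10}, so |A + B| = 11.
Verify: 11 ≥ 7? Yes ✓.

CD lower bound = 7, actual |A + B| = 11.


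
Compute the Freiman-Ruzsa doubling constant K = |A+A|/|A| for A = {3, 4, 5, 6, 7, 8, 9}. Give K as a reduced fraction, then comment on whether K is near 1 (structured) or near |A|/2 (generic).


|A| = 7.
Compute A + A by enumerating all 49 pairs.
A + A = {6, 7, 8, 9, 10, 11, 12, 13, 14, 15, 16, 17, 18}, so |A + A| = 13.
K = |A + A| / |A| = 13/7 (already in lowest terms) ≈ 1.8571.
Reference: AP of size 7 gives K = 13/7 ≈ 1.8571; a fully generic set of size 7 gives K ≈ 4.0000.

|A| = 7, |A + A| = 13, K = 13/7.


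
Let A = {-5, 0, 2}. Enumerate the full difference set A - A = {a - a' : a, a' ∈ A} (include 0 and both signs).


A - A = {a - a' : a, a' ∈ A}.
Compute a - a' for each ordered pair (a, a'):
a = -5: -5--5=0, -5-0=-5, -5-2=-7
a = 0: 0--5=5, 0-0=0, 0-2=-2
a = 2: 2--5=7, 2-0=2, 2-2=0
Collecting distinct values (and noting 0 appears from a-a):
A - A = {-7, -5, -2, 0, 2, 5, 7}
|A - A| = 7

A - A = {-7, -5, -2, 0, 2, 5, 7}


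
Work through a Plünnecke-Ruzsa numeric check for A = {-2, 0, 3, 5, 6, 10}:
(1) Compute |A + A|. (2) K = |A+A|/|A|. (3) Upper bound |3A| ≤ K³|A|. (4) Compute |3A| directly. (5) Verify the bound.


|A| = 6.
Step 1: Compute A + A by enumerating all 36 pairs.
A + A = {-4, -2, 0, 1, 3, 4, 5, 6, 8, 9, 10, 11, 12, 13, 15, 16, 20}, so |A + A| = 17.
Step 2: Doubling constant K = |A + A|/|A| = 17/6 = 17/6 ≈ 2.8333.
Step 3: Plünnecke-Ruzsa gives |3A| ≤ K³·|A| = (2.8333)³ · 6 ≈ 136.4722.
Step 4: Compute 3A = A + A + A directly by enumerating all triples (a,b,c) ∈ A³; |3A| = 31.
Step 5: Check 31 ≤ 136.4722? Yes ✓.

K = 17/6, Plünnecke-Ruzsa bound K³|A| ≈ 136.4722, |3A| = 31, inequality holds.


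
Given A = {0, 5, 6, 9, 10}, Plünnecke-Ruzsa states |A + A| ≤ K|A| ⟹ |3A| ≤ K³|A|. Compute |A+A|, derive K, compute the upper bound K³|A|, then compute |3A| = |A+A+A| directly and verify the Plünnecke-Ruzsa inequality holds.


|A| = 5.
Step 1: Compute A + A by enumerating all 25 pairs.
A + A = {0, 5, 6, 9, 10, 11, 12, 14, 15, 16, 18, 19, 20}, so |A + A| = 13.
Step 2: Doubling constant K = |A + A|/|A| = 13/5 = 13/5 ≈ 2.6000.
Step 3: Plünnecke-Ruzsa gives |3A| ≤ K³·|A| = (2.6000)³ · 5 ≈ 87.8800.
Step 4: Compute 3A = A + A + A directly by enumerating all triples (a,b,c) ∈ A³; |3A| = 24.
Step 5: Check 24 ≤ 87.8800? Yes ✓.

K = 13/5, Plünnecke-Ruzsa bound K³|A| ≈ 87.8800, |3A| = 24, inequality holds.
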